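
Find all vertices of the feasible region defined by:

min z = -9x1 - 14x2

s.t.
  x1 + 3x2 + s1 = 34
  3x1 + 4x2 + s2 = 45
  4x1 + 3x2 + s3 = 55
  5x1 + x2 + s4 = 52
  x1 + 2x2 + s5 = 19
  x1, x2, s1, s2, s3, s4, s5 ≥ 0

(0, 0), (10.4, 0), (9.588, 4.059), (7, 6), (0, 9.5)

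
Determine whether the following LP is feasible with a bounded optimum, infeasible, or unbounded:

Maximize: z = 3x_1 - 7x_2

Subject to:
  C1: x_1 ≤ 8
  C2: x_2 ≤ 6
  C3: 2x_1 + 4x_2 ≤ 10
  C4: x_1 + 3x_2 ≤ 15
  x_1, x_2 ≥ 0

Feasible with a bounded optimal solution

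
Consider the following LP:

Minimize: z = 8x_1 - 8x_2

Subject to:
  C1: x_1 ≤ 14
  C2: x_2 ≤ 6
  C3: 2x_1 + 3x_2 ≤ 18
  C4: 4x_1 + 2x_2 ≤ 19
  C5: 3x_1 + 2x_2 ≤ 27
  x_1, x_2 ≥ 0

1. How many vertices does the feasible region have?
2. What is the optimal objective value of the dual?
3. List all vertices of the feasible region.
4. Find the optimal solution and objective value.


1. 4
2. -48
3. (0, 0), (4.75, 0), (2.625, 4.25), (0, 6)
4. x_1 = 0, x_2 = 6, z = -48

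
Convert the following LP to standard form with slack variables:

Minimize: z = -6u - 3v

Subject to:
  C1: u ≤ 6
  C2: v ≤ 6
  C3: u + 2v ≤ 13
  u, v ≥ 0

min z = -6u - 3v

s.t.
  u + s1 = 6
  v + s2 = 6
  u + 2v + s3 = 13
  u, v, s1, s2, s3 ≥ 0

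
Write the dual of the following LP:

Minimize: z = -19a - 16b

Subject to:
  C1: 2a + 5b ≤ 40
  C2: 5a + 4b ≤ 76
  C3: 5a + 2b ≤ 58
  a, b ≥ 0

Primal min cᵀx s.t. Ax ≤ b, x ≥ 0  →  Dual max −bᵀy s.t. Aᵀy ≥ −c, y ≥ 0.

Maximize: z = -40y1 - 76y2 - 58y3

Subject to:
  2y1 + 5y2 + 5y3 ≥ 19
  5y1 + 4y2 + 2y3 ≥ 16
  y1, y2, y3 ≥ 0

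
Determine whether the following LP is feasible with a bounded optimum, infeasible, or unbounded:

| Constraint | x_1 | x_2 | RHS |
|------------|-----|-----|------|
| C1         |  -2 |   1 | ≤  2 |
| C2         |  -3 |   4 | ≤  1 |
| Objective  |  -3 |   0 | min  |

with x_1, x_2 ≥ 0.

Unbounded (objective can decrease without bound)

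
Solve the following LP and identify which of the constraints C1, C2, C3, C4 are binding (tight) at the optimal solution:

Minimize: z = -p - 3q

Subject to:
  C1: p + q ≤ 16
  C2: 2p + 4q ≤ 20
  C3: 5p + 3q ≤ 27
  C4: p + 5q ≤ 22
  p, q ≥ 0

At p = 2, q = 4, compute slack b - a·x for each constraint:
  C1: 16 − 6 = 10  (slack)
  C2: 20 − 20 = 0  (binding)
  C3: 27 − 22 = 5  (slack)
  C4: 22 − 22 = 0  (binding)

Optimal: p = 2, q = 4
Binding: C2, C4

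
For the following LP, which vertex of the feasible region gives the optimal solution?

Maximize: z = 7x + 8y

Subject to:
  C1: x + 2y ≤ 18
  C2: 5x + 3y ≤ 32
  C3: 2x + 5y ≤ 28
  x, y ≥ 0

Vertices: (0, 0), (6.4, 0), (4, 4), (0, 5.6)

Evaluate the objective at each vertex of the feasible region:
  z(0, 0) = 0
  z(6.4, 0) = 44.8
  z(4, 4) = 60  ←
  z(0, 5.6) = 44.8
The maximum is at x = 4, y = 4.

(4, 4)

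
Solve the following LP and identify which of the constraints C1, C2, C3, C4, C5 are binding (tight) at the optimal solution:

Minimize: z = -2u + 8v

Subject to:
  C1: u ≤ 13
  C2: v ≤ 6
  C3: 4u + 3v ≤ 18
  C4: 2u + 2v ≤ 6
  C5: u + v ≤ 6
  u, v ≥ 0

At u = 3, v = 0, compute slack b - a·x for each constraint:
  C1: 13 − 3 = 10  (slack)
  C2: 6 − 0 = 6  (slack)
  C3: 18 − 12 = 6  (slack)
  C4: 6 − 6 = 0  (binding)
  C5: 6 − 3 = 3  (slack)

Optimal: u = 3, v = 0
Binding: C4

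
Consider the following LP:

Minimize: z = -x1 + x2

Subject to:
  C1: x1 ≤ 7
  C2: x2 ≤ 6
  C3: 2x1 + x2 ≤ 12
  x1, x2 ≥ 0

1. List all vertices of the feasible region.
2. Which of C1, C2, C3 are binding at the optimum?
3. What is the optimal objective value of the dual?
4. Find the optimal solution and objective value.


1. (0, 0), (6, 0), (3, 6), (0, 6)
2. C3
3. -6
4. x1 = 6, x2 = 0, z = -6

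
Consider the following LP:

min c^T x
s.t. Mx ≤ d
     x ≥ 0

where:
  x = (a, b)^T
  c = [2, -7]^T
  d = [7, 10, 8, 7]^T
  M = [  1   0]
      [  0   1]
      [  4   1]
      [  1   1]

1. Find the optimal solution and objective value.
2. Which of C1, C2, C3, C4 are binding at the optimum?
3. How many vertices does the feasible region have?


1. a = 0, b = 7, z = -49
2. C4
3. 4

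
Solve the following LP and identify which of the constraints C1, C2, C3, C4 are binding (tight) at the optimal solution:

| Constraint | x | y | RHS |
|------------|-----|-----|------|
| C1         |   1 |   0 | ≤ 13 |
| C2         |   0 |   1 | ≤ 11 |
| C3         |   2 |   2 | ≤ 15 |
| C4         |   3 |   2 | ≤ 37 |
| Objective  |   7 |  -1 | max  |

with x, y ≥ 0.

At x = 7.5, y = 0, compute slack b - a·x for each constraint:
  C1: 13 − 7.5 = 5.5  (slack)
  C2: 11 − 0 = 11  (slack)
  C3: 15 − 15 = 0  (binding)
  C4: 37 − 22.5 = 14.5  (slack)

Optimal: x = 7.5, y = 0
Binding: C3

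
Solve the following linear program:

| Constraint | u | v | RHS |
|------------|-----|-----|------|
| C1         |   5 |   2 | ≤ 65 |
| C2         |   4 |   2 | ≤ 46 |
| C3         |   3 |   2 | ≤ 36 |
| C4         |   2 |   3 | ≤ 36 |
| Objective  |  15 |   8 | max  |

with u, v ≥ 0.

Evaluate the objective at each vertex of the feasible region:
  z(0, 0) = 0
  z(11.5, 0) = 172.5
  z(10, 3) = 174  ←
  z(7.2, 7.2) = 165.6
  z(0, 12) = 96
The maximum is at u = 10, v = 3.

u = 10, v = 3, z = 174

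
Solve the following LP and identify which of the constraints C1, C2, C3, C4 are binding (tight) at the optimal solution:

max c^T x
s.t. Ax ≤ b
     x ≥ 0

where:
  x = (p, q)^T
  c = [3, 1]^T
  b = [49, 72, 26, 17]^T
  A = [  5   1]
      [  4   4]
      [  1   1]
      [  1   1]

At p = 8, q = 9, compute slack b - a·x for each constraint:
  C1: 49 − 49 = 0  (binding)
  C2: 72 − 68 = 4  (slack)
  C3: 26 − 17 = 9  (slack)
  C4: 17 − 17 = 0  (binding)

Optimal: p = 8, q = 9
Binding: C1, C4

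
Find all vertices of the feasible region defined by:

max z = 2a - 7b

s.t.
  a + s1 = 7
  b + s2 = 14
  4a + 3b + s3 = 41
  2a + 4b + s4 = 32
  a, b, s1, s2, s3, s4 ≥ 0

(0, 0), (7, 0), (7, 4.333), (6.8, 4.6), (0, 8)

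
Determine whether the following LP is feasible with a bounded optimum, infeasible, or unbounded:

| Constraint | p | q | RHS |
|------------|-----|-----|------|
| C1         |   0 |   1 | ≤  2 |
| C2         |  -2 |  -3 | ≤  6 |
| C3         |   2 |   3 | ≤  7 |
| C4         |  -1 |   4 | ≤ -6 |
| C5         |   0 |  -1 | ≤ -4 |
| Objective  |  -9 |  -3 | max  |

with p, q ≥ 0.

Infeasible (no feasible solution exists)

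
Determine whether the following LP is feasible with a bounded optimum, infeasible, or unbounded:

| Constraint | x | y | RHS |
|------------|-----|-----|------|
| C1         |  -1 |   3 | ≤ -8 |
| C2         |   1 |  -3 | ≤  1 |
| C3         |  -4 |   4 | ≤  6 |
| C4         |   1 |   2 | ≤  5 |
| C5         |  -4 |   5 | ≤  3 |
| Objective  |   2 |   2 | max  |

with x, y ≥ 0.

Infeasible (no feasible solution exists)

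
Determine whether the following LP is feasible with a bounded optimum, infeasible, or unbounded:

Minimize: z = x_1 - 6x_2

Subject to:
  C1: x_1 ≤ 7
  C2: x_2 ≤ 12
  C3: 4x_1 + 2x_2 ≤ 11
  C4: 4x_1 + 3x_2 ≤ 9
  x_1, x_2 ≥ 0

Feasible with a bounded optimal solution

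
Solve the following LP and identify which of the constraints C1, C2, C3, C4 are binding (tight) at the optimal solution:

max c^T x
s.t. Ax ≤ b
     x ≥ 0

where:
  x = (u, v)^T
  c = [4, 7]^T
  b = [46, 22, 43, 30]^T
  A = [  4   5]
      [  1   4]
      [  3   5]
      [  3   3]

At u = 6, v = 4, compute slack b - a·x for each constraint:
  C1: 46 − 44 = 2  (slack)
  C2: 22 − 22 = 0  (binding)
  C3: 43 − 38 = 5  (slack)
  C4: 30 − 30 = 0  (binding)

Optimal: u = 6, v = 4
Binding: C2, C4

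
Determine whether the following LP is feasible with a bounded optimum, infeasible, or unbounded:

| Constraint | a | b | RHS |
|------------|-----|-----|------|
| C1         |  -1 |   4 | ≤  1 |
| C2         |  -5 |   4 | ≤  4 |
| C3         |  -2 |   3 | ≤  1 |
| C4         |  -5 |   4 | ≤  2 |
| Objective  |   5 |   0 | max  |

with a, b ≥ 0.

Unbounded (objective can increase without bound)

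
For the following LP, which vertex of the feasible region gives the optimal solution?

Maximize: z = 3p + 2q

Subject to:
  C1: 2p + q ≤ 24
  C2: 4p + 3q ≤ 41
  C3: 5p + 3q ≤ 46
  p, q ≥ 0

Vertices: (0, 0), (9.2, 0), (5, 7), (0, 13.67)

Evaluate the objective at each vertex of the feasible region:
  z(0, 0) = 0
  z(9.2, 0) = 27.6
  z(5, 7) = 29  ←
  z(0, 13.67) = 27.33
The maximum is at p = 5, q = 7.

(5, 7)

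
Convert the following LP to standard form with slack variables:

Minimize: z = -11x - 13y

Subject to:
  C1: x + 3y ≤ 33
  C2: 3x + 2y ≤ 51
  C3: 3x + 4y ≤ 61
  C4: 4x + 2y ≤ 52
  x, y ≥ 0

min z = -11x - 13y

s.t.
  x + 3y + s1 = 33
  3x + 2y + s2 = 51
  3x + 4y + s3 = 61
  4x + 2y + s4 = 52
  x, y, s1, s2, s3, s4 ≥ 0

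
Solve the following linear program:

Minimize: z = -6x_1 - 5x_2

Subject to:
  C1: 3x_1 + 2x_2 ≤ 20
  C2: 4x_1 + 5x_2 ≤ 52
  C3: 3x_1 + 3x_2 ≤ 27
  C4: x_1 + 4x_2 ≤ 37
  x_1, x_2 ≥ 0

Evaluate the objective at each vertex of the feasible region:
  z(0, 0) = 0
  z(6.667, 0) = -40
  z(2, 7) = -47  ←
  z(0, 9) = -45
The minimum is at x_1 = 2, x_2 = 7.

x_1 = 2, x_2 = 7, z = -47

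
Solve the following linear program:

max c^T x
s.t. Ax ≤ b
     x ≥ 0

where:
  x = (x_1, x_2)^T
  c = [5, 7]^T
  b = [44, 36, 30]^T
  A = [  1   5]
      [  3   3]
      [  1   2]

Evaluate the objective at each vertex of the feasible region:
  z(0, 0) = 0
  z(12, 0) = 60
  z(4, 8) = 76  ←
  z(0, 8.8) = 61.6
The maximum is at x_1 = 4, x_2 = 8.

x_1 = 4, x_2 = 8, z = 76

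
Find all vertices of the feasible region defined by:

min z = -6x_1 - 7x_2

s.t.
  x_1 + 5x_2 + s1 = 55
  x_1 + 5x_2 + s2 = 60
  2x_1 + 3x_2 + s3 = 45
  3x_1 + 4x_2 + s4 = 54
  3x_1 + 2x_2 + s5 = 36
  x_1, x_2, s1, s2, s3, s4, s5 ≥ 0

(0, 0), (12, 0), (6, 9), (4.545, 10.09), (0, 11)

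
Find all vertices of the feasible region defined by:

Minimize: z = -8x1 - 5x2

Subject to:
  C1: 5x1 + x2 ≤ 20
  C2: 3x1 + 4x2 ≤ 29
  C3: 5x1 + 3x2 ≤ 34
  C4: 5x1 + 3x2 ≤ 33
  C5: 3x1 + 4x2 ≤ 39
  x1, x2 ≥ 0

(0, 0), (4, 0), (3, 5), (0, 7.25)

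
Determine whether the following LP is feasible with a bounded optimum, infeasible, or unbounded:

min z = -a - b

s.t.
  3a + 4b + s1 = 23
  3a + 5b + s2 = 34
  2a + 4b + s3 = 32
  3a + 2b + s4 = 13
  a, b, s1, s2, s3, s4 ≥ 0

Feasible with a bounded optimal solution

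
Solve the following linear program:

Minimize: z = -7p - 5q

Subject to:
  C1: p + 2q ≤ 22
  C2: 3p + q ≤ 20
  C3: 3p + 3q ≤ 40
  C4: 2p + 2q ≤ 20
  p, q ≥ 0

Evaluate the objective at each vertex of the feasible region:
  z(0, 0) = 0
  z(6.667, 0) = -46.67
  z(5, 5) = -60  ←
  z(0, 10) = -50
The minimum is at p = 5, q = 5.

p = 5, q = 5, z = -60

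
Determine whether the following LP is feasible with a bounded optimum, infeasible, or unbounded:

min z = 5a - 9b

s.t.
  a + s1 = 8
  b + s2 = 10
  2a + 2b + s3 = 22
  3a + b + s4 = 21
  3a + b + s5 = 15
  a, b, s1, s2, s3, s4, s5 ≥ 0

Feasible with a bounded optimal solution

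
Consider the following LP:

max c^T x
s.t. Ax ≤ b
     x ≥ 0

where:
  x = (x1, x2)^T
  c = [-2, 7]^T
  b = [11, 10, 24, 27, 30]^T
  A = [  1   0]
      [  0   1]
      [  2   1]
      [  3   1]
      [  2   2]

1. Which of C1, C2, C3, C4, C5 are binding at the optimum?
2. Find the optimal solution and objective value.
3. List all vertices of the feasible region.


1. C2
2. x1 = 0, x2 = 10, z = 70
3. (0, 0), (9, 0), (6, 9), (5, 10), (0, 10)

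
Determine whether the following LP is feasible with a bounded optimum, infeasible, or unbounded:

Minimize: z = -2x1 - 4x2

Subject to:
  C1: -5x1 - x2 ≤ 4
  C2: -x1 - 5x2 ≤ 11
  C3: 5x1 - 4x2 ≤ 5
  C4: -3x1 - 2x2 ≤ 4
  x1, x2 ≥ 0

Unbounded (objective can decrease without bound)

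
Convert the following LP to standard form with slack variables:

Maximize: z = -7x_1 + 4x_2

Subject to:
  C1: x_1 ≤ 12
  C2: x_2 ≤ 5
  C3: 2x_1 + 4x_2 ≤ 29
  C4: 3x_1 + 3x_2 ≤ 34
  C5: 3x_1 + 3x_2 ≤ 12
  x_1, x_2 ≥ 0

max z = -7x_1 + 4x_2

s.t.
  x_1 + s1 = 12
  x_2 + s2 = 5
  2x_1 + 4x_2 + s3 = 29
  3x_1 + 3x_2 + s4 = 34
  3x_1 + 3x_2 + s5 = 12
  x_1, x_2, s1, s2, s3, s4, s5 ≥ 0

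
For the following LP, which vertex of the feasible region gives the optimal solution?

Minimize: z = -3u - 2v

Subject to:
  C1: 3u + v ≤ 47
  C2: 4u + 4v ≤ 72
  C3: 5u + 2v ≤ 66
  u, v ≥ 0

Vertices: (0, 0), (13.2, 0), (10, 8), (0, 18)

Evaluate the objective at each vertex of the feasible region:
  z(0, 0) = 0
  z(13.2, 0) = -39.6
  z(10, 8) = -46  ←
  z(0, 18) = -36
The minimum is at u = 10, v = 8.

(10, 8)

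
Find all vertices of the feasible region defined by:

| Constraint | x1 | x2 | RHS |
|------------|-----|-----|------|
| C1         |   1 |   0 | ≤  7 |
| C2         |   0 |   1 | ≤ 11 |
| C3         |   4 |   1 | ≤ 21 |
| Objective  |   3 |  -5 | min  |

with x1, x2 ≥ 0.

(0, 0), (5.25, 0), (2.5, 11), (0, 11)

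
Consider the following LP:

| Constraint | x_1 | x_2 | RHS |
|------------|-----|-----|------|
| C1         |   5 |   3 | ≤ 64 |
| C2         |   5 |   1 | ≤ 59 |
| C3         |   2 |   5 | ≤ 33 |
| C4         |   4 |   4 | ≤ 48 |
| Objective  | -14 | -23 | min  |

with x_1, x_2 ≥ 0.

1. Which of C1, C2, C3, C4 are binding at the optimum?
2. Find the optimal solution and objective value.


1. C3, C4
2. x_1 = 9, x_2 = 3, z = -195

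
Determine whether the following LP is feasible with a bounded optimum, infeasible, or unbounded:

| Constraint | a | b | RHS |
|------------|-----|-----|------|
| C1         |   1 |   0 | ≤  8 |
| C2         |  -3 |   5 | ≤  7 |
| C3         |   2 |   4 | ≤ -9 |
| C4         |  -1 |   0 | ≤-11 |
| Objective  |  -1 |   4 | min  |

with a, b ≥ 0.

Infeasible (no feasible solution exists)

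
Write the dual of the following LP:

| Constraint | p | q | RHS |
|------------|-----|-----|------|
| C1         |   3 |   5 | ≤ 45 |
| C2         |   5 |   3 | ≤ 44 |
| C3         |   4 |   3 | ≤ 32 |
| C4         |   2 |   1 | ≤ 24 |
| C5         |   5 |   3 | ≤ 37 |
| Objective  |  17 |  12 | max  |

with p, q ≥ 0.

Primal max cᵀx s.t. Ax ≤ b, x ≥ 0  →  Dual min bᵀy s.t. Aᵀy ≥ c, y ≥ 0.

Minimize: z = 45y1 + 44y2 + 32y3 + 24y4 + 37y5

Subject to:
  3y1 + 5y2 + 4y3 + 2y4 + 5y5 ≥ 17
  5y1 + 3y2 + 3y3 + y4 + 3y5 ≥ 12
  y1, y2, y3, y4, y5 ≥ 0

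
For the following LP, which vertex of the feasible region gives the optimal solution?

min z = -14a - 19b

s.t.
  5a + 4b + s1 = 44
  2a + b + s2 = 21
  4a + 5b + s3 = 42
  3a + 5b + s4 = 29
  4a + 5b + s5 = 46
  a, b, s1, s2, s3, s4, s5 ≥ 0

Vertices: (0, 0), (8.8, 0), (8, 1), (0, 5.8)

Evaluate the objective at each vertex of the feasible region:
  z(0, 0) = 0
  z(8.8, 0) = -123.2
  z(8, 1) = -131  ←
  z(0, 5.8) = -110.2
The minimum is at a = 8, b = 1.

(8, 1)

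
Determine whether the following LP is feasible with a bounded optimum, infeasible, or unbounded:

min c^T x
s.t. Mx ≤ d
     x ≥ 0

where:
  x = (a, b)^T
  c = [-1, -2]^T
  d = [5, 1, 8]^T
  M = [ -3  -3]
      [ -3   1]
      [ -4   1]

Unbounded (objective can decrease without bound)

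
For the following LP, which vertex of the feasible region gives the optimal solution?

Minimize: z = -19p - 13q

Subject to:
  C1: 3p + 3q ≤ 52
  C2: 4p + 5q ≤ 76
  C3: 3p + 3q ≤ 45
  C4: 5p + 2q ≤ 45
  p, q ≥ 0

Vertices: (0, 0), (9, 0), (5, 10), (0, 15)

Evaluate the objective at each vertex of the feasible region:
  z(0, 0) = 0
  z(9, 0) = -171
  z(5, 10) = -225  ←
  z(0, 15) = -195
The minimum is at p = 5, q = 10.

(5, 10)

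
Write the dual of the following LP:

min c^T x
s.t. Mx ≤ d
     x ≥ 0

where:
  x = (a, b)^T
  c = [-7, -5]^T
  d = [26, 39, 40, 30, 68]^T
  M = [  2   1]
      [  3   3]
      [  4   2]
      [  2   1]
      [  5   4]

Primal min cᵀx s.t. Ax ≤ b, x ≥ 0  →  Dual max −bᵀy s.t. Aᵀy ≥ −c, y ≥ 0.

Maximize: z = -26y1 - 39y2 - 40y3 - 30y4 - 68y5

Subject to:
  2y1 + 3y2 + 4y3 + 2y4 + 5y5 ≥ 7
  y1 + 3y2 + 2y3 + y4 + 4y5 ≥ 5
  y1, y2, y3, y4, y5 ≥ 0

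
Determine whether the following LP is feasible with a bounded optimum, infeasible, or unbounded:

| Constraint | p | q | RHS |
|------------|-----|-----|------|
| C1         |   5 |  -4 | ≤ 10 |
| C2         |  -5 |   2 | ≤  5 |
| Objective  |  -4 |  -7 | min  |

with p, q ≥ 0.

Unbounded (objective can decrease without bound)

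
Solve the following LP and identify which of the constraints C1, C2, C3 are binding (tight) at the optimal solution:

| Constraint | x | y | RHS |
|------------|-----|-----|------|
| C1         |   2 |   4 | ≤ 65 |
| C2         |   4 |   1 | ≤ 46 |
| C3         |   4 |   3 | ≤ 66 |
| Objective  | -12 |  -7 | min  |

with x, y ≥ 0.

At x = 9, y = 10, compute slack b - a·x for each constraint:
  C1: 65 − 58 = 7  (slack)
  C2: 46 − 46 = 0  (binding)
  C3: 66 − 66 = 0  (binding)

Optimal: x = 9, y = 10
Binding: C2, C3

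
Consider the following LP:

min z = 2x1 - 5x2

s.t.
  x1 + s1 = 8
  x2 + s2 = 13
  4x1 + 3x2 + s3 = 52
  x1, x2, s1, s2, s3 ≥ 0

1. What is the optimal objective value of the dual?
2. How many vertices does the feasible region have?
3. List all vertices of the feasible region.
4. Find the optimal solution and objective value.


1. -65
2. 5
3. (0, 0), (8, 0), (8, 6.667), (3.25, 13), (0, 13)
4. x1 = 0, x2 = 13, z = -65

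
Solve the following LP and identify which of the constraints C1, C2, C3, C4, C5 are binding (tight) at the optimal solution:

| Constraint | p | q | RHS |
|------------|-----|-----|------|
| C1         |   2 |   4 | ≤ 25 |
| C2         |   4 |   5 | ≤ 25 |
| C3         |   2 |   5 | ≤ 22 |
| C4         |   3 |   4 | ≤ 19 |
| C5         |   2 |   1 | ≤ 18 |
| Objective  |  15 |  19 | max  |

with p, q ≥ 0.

At p = 5, q = 1, compute slack b - a·x for each constraint:
  C1: 25 − 14 = 11  (slack)
  C2: 25 − 25 = 0  (binding)
  C3: 22 − 15 = 7  (slack)
  C4: 19 − 19 = 0  (binding)
  C5: 18 − 11 = 7  (slack)

Optimal: p = 5, q = 1
Binding: C2, C4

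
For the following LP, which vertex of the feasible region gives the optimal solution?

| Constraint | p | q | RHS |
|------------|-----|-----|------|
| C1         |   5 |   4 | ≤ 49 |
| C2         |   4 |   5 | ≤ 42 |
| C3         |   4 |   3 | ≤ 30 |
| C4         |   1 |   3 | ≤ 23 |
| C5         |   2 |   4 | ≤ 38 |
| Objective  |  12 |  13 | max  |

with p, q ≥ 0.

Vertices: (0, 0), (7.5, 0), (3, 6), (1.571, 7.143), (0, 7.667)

Evaluate the objective at each vertex of the feasible region:
  z(0, 0) = 0
  z(7.5, 0) = 90
  z(3, 6) = 114  ←
  z(1.571, 7.143) = 111.7
  z(0, 7.667) = 99.67
The maximum is at p = 3, q = 6.

(3, 6)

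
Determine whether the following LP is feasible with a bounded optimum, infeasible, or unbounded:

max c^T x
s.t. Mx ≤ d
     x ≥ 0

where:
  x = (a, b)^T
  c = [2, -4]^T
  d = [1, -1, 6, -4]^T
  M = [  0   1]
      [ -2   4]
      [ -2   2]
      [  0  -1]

Infeasible (no feasible solution exists)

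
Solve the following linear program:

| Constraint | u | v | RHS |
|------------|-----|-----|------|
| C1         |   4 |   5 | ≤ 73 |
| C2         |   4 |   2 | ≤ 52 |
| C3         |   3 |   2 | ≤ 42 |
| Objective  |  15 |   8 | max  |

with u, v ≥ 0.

Evaluate the objective at each vertex of the feasible region:
  z(0, 0) = 0
  z(13, 0) = 195
  z(10, 6) = 198  ←
  z(9.143, 7.286) = 195.4
  z(0, 14.6) = 116.8
The maximum is at u = 10, v = 6.

u = 10, v = 6, z = 198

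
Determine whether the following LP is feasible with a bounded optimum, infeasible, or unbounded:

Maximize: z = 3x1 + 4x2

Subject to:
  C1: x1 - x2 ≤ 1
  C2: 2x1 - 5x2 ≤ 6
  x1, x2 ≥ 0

Unbounded (objective can increase without bound)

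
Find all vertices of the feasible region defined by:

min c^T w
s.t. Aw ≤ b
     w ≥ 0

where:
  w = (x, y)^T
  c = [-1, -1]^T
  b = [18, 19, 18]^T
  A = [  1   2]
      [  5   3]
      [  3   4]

(0, 0), (3.8, 0), (2, 3), (0, 4.5)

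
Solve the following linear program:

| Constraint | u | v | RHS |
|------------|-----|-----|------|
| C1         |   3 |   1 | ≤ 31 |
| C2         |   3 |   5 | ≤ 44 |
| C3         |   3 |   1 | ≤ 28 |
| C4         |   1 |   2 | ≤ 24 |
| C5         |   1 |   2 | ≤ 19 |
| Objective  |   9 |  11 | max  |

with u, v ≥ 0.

Evaluate the objective at each vertex of the feasible region:
  z(0, 0) = 0
  z(9.333, 0) = 84
  z(8, 4) = 116  ←
  z(0, 8.8) = 96.8
The maximum is at u = 8, v = 4.

u = 8, v = 4, z = 116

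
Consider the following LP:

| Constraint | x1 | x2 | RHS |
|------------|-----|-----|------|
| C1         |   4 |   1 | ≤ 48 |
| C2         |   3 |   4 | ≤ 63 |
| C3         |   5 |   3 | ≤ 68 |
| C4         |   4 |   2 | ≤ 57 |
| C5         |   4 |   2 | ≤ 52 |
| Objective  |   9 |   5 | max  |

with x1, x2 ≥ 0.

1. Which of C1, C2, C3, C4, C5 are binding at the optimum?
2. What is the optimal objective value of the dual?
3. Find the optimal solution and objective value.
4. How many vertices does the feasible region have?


1. C3, C5
2. 120
3. x1 = 10, x2 = 6, z = 120
4. 6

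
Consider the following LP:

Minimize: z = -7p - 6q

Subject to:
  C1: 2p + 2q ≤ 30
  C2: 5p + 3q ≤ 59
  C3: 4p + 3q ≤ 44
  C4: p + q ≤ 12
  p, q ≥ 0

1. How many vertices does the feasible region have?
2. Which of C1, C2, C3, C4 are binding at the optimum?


1. 4
2. C3, C4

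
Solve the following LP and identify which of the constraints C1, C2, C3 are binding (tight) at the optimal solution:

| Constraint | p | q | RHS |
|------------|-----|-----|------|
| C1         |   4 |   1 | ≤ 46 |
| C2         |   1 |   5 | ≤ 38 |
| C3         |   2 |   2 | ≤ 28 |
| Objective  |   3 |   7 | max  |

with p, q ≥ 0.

At p = 8, q = 6, compute slack b - a·x for each constraint:
  C1: 46 − 38 = 8  (slack)
  C2: 38 − 38 = 0  (binding)
  C3: 28 − 28 = 0  (binding)

Optimal: p = 8, q = 6
Binding: C2, C3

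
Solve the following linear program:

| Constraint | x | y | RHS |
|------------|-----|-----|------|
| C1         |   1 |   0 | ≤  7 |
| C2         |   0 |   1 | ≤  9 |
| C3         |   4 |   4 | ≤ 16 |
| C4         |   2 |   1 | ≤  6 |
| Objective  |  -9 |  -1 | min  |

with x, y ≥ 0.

Evaluate the objective at each vertex of the feasible region:
  z(0, 0) = 0
  z(3, 0) = -27  ←
  z(2, 2) = -20
  z(0, 4) = -4
The minimum is at x = 3, y = 0.

x = 3, y = 0, z = -27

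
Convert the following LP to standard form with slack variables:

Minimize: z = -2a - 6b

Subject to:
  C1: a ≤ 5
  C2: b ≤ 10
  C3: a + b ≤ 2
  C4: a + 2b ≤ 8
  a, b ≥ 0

min z = -2a - 6b

s.t.
  a + s1 = 5
  b + s2 = 10
  a + b + s3 = 2
  a + 2b + s4 = 8
  a, b, s1, s2, s3, s4 ≥ 0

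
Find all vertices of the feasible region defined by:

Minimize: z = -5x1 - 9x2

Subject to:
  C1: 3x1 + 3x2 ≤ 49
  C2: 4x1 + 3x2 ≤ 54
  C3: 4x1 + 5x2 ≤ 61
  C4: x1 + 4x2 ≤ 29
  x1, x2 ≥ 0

(0, 0), (13.5, 0), (10.88, 3.5), (9, 5), (0, 7.25)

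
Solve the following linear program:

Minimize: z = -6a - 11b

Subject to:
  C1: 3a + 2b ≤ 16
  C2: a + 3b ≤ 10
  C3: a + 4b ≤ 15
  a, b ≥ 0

Evaluate the objective at each vertex of the feasible region:
  z(0, 0) = 0
  z(5.333, 0) = -32
  z(4, 2) = -46  ←
  z(0, 3.333) = -36.67
The minimum is at a = 4, b = 2.

a = 4, b = 2, z = -46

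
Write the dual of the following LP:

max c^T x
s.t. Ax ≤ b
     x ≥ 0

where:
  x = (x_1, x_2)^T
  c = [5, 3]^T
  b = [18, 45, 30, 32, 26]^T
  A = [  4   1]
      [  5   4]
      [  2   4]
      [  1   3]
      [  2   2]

Primal max cᵀx s.t. Ax ≤ b, x ≥ 0  →  Dual min bᵀy s.t. Aᵀy ≥ c, y ≥ 0.

Minimize: z = 18y1 + 45y2 + 30y3 + 32y4 + 26y5

Subject to:
  4y1 + 5y2 + 2y3 + y4 + 2y5 ≥ 5
  y1 + 4y2 + 4y3 + 3y4 + 2y5 ≥ 3
  y1, y2, y3, y4, y5 ≥ 0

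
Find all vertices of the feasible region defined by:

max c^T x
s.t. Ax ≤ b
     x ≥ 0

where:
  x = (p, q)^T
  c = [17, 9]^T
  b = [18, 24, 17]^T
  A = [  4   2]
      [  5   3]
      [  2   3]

(0, 0), (4.5, 0), (3, 3), (2.333, 4.111), (0, 5.667)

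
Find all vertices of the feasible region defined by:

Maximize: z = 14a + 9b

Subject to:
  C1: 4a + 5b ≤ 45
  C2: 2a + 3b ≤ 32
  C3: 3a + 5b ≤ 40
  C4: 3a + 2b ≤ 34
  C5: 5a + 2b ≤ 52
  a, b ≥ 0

(0, 0), (10.4, 0), (10, 1), (5, 5), (0, 8)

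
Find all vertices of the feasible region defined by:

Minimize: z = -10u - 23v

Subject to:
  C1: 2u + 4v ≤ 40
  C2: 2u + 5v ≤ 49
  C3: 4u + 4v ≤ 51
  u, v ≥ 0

(0, 0), (12.75, 0), (5.5, 7.25), (2, 9), (0, 9.8)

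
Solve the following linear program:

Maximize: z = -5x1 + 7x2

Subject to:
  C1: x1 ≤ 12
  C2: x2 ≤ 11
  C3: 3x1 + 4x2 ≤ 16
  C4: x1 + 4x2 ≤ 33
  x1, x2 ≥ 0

Evaluate the objective at each vertex of the feasible region:
  z(0, 0) = 0
  z(5.333, 0) = -26.67
  z(0, 4) = 28  ←
The maximum is at x1 = 0, x2 = 4.

x1 = 0, x2 = 4, z = 28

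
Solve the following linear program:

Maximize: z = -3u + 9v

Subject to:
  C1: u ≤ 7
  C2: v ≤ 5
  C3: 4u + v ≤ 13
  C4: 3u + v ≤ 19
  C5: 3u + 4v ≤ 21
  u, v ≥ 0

Evaluate the objective at each vertex of the feasible region:
  z(0, 0) = 0
  z(3.25, 0) = -9.75
  z(2.385, 3.462) = 24
  z(0.3333, 5) = 44
  z(0, 5) = 45  ←
The maximum is at u = 0, v = 5.

u = 0, v = 5, z = 45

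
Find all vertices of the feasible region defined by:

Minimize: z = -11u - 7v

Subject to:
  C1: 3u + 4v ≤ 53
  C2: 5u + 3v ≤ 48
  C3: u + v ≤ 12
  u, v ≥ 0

(0, 0), (9.6, 0), (6, 6), (0, 12)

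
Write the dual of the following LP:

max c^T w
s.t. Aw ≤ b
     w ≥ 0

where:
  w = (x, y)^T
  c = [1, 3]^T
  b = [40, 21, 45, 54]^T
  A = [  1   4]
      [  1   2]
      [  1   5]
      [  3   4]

Primal max cᵀx s.t. Ax ≤ b, x ≥ 0  →  Dual min bᵀy s.t. Aᵀy ≥ c, y ≥ 0.

Minimize: z = 40y1 + 21y2 + 45y3 + 54y4

Subject to:
  y1 + y2 + y3 + 3y4 ≥ 1
  4y1 + 2y2 + 5y3 + 4y4 ≥ 3
  y1, y2, y3, y4 ≥ 0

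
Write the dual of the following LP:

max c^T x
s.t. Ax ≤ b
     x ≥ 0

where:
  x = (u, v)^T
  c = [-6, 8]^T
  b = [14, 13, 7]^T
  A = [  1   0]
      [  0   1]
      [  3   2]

Primal max cᵀx s.t. Ax ≤ b, x ≥ 0  →  Dual min bᵀy s.t. Aᵀy ≥ c, y ≥ 0.

Minimize: z = 14y1 + 13y2 + 7y3

Subject to:
  y1 + 3y3 ≥ -6
  y2 + 2y3 ≥ 8
  y1, y2, y3 ≥ 0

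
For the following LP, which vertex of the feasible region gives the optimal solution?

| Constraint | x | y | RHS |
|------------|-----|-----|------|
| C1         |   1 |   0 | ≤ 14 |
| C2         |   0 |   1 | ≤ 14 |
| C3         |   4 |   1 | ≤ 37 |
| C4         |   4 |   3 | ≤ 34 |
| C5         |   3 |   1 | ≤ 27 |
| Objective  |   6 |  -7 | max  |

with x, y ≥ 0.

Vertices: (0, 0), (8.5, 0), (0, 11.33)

Evaluate the objective at each vertex of the feasible region:
  z(0, 0) = 0
  z(8.5, 0) = 51  ←
  z(0, 11.33) = -79.33
The maximum is at x = 8.5, y = 0.

(8.5, 0)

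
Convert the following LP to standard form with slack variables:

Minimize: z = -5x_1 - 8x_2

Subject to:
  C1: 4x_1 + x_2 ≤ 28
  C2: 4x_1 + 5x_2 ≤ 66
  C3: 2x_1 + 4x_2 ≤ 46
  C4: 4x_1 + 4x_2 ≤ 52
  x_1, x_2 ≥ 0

min z = -5x_1 - 8x_2

s.t.
  4x_1 + x_2 + s1 = 28
  4x_1 + 5x_2 + s2 = 66
  2x_1 + 4x_2 + s3 = 46
  4x_1 + 4x_2 + s4 = 52
  x_1, x_2, s1, s2, s3, s4 ≥ 0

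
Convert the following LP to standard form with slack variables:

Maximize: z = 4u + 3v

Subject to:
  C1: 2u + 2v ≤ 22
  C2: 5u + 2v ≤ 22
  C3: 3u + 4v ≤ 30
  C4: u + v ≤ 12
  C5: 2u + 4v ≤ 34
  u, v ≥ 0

max z = 4u + 3v

s.t.
  2u + 2v + s1 = 22
  5u + 2v + s2 = 22
  3u + 4v + s3 = 30
  u + v + s4 = 12
  2u + 4v + s5 = 34
  u, v, s1, s2, s3, s4, s5 ≥ 0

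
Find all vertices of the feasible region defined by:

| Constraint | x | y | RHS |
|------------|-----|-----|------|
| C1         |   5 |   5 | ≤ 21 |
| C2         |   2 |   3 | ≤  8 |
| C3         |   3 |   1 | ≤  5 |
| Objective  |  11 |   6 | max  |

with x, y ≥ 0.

(0, 0), (1.667, 0), (1, 2), (0, 2.667)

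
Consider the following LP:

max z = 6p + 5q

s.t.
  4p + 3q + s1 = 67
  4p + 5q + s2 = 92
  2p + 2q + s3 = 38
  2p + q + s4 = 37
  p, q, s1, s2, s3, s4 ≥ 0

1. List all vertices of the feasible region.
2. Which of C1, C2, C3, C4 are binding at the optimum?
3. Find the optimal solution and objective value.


1. (0, 0), (16.75, 0), (10, 9), (3, 16), (0, 18.4)
2. C1, C3
3. p = 10, q = 9, z = 105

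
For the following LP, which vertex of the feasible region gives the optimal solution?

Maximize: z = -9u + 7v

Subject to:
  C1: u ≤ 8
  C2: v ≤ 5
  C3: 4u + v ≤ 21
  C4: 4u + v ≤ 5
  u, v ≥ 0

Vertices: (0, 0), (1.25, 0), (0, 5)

Evaluate the objective at each vertex of the feasible region:
  z(0, 0) = 0
  z(1.25, 0) = -11.25
  z(0, 5) = 35  ←
The maximum is at u = 0, v = 5.

(0, 5)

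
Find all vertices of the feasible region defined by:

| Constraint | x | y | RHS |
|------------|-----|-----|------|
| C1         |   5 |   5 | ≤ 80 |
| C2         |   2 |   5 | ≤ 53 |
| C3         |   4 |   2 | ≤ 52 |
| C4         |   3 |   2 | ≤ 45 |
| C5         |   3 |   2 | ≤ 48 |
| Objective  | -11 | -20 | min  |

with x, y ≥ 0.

(0, 0), (13, 0), (10, 6), (9, 7), (0, 10.6)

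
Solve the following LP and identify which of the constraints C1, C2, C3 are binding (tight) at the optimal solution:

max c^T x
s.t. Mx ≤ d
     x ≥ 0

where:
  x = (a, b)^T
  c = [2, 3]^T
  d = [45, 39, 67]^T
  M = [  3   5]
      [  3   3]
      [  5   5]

At a = 10, b = 3, compute slack b - a·x for each constraint:
  C1: 45 − 45 = 0  (binding)
  C2: 39 − 39 = 0  (binding)
  C3: 67 − 65 = 2  (slack)

Optimal: a = 10, b = 3
Binding: C1, C2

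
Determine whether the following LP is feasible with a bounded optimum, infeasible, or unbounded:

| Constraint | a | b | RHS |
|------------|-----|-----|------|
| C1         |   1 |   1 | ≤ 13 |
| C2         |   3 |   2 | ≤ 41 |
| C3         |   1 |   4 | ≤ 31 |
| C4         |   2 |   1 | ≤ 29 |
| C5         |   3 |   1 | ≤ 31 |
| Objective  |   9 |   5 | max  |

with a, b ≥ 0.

Feasible with a bounded optimal solution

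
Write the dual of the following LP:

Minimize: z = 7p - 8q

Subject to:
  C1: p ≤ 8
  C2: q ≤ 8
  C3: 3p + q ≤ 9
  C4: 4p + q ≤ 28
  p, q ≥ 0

Primal min cᵀx s.t. Ax ≤ b, x ≥ 0  →  Dual max −bᵀy s.t. Aᵀy ≥ −c, y ≥ 0.

Maximize: z = -8y1 - 8y2 - 9y3 - 28y4

Subject to:
  y1 + 3y3 + 4y4 ≥ -7
  y2 + y3 + y4 ≥ 8
  y1, y2, y3, y4 ≥ 0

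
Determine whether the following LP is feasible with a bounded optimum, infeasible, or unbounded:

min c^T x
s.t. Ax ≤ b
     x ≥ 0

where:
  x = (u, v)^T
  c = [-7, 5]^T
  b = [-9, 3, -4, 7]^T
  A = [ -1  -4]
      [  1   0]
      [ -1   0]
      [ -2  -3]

Infeasible (no feasible solution exists)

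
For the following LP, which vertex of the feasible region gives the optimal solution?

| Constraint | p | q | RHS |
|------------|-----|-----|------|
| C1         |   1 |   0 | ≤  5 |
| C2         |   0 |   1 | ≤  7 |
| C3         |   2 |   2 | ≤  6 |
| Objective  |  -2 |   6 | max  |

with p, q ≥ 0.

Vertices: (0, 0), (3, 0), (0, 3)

Evaluate the objective at each vertex of the feasible region:
  z(0, 0) = 0
  z(3, 0) = -6
  z(0, 3) = 18  ←
The maximum is at p = 0, q = 3.

(0, 3)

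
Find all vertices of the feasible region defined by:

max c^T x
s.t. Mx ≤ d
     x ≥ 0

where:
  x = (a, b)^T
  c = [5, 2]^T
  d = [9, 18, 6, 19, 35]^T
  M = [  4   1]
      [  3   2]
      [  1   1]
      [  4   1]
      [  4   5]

(0, 0), (2.25, 0), (1, 5), (0, 6)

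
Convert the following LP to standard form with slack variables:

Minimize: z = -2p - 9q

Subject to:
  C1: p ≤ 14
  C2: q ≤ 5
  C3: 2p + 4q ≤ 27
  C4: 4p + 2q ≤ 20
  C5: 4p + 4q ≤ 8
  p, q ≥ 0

min z = -2p - 9q

s.t.
  p + s1 = 14
  q + s2 = 5
  2p + 4q + s3 = 27
  4p + 2q + s4 = 20
  4p + 4q + s5 = 8
  p, q, s1, s2, s3, s4, s5 ≥ 0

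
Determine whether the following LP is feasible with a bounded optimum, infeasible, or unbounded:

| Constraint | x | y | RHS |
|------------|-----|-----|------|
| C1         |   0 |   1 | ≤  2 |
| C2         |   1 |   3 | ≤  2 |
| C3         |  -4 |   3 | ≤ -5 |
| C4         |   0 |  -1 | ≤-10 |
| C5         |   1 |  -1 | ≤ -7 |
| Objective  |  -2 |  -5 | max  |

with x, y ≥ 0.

Infeasible (no feasible solution exists)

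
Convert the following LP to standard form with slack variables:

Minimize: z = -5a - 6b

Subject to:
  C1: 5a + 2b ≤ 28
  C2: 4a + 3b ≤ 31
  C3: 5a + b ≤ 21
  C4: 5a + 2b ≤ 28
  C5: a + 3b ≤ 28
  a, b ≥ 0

min z = -5a - 6b

s.t.
  5a + 2b + s1 = 28
  4a + 3b + s2 = 31
  5a + b + s3 = 21
  5a + 2b + s4 = 28
  a + 3b + s5 = 28
  a, b, s1, s2, s3, s4, s5 ≥ 0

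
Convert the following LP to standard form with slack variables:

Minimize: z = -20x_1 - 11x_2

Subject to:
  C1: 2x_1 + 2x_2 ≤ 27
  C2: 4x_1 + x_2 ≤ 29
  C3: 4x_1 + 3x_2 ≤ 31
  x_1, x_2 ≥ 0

min z = -20x_1 - 11x_2

s.t.
  2x_1 + 2x_2 + s1 = 27
  4x_1 + x_2 + s2 = 29
  4x_1 + 3x_2 + s3 = 31
  x_1, x_2, s1, s2, s3 ≥ 0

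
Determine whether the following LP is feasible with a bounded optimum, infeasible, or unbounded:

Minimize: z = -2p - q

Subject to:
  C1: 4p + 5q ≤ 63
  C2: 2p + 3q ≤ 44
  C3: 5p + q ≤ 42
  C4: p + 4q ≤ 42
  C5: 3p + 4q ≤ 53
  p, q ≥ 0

Feasible with a bounded optimal solution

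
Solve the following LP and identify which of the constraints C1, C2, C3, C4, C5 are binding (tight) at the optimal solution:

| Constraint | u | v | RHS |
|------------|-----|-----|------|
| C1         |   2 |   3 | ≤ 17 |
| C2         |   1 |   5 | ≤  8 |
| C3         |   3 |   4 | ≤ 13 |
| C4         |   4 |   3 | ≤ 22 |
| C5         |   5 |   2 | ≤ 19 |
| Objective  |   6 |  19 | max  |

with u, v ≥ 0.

At u = 3, v = 1, compute slack b - a·x for each constraint:
  C1: 17 − 9 = 8  (slack)
  C2: 8 − 8 = 0  (binding)
  C3: 13 − 13 = 0  (binding)
  C4: 22 − 15 = 7  (slack)
  C5: 19 − 17 = 2  (slack)

Optimal: u = 3, v = 1
Binding: C2, C3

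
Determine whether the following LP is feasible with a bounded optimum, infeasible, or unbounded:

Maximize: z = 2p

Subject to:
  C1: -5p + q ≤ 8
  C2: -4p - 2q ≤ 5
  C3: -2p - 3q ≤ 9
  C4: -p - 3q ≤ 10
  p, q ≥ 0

Unbounded (objective can increase without bound)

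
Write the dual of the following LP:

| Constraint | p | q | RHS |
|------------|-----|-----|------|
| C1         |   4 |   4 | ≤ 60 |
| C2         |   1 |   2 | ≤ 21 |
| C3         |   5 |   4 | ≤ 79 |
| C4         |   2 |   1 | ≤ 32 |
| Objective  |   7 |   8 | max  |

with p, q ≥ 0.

Primal max cᵀx s.t. Ax ≤ b, x ≥ 0  →  Dual min bᵀy s.t. Aᵀy ≥ c, y ≥ 0.

Minimize: z = 60y1 + 21y2 + 79y3 + 32y4

Subject to:
  4y1 + y2 + 5y3 + 2y4 ≥ 7
  4y1 + 2y2 + 4y3 + y4 ≥ 8
  y1, y2, y3, y4 ≥ 0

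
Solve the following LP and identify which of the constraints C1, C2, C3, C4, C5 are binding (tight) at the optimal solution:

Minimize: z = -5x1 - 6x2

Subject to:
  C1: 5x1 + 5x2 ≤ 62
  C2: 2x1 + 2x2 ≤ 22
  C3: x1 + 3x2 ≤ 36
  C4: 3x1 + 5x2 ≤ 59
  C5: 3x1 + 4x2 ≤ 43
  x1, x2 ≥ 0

At x1 = 1, x2 = 10, compute slack b - a·x for each constraint:
  C1: 62 − 55 = 7  (slack)
  C2: 22 − 22 = 0  (binding)
  C3: 36 − 31 = 5  (slack)
  C4: 59 − 53 = 6  (slack)
  C5: 43 − 43 = 0  (binding)

Optimal: x1 = 1, x2 = 10
Binding: C2, C5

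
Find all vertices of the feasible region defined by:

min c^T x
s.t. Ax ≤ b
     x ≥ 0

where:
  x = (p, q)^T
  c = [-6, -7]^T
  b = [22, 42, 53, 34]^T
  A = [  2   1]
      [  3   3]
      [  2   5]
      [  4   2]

(0, 0), (8.5, 0), (4, 9), (0, 10.6)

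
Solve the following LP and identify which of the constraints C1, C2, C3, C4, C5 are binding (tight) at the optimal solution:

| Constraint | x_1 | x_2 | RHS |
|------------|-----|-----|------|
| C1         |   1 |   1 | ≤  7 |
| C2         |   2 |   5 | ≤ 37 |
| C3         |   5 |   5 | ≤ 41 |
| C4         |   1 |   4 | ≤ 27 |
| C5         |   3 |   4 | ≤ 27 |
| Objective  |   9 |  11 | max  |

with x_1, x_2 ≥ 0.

At x_1 = 1, x_2 = 6, compute slack b - a·x for each constraint:
  C1: 7 − 7 = 0  (binding)
  C2: 37 − 32 = 5  (slack)
  C3: 41 − 35 = 6  (slack)
  C4: 27 − 25 = 2  (slack)
  C5: 27 − 27 = 0  (binding)

Optimal: x_1 = 1, x_2 = 6
Binding: C1, C5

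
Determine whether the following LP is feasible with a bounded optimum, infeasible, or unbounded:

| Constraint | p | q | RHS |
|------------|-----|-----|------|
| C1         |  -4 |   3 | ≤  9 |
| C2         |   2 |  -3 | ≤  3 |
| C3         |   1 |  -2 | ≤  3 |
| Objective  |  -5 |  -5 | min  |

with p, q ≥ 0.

Unbounded (objective can decrease without bound)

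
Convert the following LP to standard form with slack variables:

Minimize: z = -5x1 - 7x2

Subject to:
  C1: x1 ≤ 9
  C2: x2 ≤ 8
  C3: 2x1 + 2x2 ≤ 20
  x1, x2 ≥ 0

min z = -5x1 - 7x2

s.t.
  x1 + s1 = 9
  x2 + s2 = 8
  2x1 + 2x2 + s3 = 20
  x1, x2, s1, s2, s3 ≥ 0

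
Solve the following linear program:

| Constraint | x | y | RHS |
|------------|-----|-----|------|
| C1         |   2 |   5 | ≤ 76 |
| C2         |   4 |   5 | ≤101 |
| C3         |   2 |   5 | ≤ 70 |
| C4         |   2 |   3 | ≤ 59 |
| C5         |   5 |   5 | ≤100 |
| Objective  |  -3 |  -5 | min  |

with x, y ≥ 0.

Evaluate the objective at each vertex of the feasible region:
  z(0, 0) = 0
  z(20, 0) = -60
  z(10, 10) = -80  ←
  z(0, 14) = -70
The minimum is at x = 10, y = 10.

x = 10, y = 10, z = -80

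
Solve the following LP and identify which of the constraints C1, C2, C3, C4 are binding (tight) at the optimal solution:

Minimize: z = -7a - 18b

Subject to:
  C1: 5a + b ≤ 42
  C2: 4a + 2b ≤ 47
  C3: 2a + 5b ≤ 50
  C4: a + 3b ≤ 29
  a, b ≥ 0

At a = 5, b = 8, compute slack b - a·x for each constraint:
  C1: 42 − 33 = 9  (slack)
  C2: 47 − 36 = 11  (slack)
  C3: 50 − 50 = 0  (binding)
  C4: 29 − 29 = 0  (binding)

Optimal: a = 5, b = 8
Binding: C3, C4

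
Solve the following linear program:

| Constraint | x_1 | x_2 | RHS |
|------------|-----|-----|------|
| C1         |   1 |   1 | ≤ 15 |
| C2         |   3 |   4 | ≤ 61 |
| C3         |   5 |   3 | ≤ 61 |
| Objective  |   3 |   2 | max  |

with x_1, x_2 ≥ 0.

Evaluate the objective at each vertex of the feasible region:
  z(0, 0) = 0
  z(12.2, 0) = 36.6
  z(8, 7) = 38  ←
  z(0, 15) = 30
The maximum is at x_1 = 8, x_2 = 7.

x_1 = 8, x_2 = 7, z = 38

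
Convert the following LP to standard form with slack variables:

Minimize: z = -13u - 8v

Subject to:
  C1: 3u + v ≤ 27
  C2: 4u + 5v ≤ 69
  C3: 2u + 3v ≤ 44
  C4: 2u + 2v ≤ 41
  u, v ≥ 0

min z = -13u - 8v

s.t.
  3u + v + s1 = 27
  4u + 5v + s2 = 69
  2u + 3v + s3 = 44
  2u + 2v + s4 = 41
  u, v, s1, s2, s3, s4 ≥ 0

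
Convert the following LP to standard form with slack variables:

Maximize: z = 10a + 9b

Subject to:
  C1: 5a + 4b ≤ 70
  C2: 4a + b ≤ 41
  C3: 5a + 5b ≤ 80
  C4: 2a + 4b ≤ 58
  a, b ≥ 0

max z = 10a + 9b

s.t.
  5a + 4b + s1 = 70
  4a + b + s2 = 41
  5a + 5b + s3 = 80
  2a + 4b + s4 = 58
  a, b, s1, s2, s3, s4 ≥ 0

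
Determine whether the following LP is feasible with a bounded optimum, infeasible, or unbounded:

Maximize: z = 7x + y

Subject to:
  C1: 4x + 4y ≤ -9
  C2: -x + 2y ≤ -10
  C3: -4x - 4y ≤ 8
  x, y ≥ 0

Infeasible (no feasible solution exists)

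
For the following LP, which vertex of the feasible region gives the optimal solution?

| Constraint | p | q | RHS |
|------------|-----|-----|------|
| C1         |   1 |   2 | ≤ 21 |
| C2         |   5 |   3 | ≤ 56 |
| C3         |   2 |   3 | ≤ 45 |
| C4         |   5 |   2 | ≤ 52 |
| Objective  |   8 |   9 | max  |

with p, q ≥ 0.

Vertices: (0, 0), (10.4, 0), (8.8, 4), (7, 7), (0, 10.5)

Evaluate the objective at each vertex of the feasible region:
  z(0, 0) = 0
  z(10.4, 0) = 83.2
  z(8.8, 4) = 106.4
  z(7, 7) = 119  ←
  z(0, 10.5) = 94.5
The maximum is at p = 7, q = 7.

(7, 7)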